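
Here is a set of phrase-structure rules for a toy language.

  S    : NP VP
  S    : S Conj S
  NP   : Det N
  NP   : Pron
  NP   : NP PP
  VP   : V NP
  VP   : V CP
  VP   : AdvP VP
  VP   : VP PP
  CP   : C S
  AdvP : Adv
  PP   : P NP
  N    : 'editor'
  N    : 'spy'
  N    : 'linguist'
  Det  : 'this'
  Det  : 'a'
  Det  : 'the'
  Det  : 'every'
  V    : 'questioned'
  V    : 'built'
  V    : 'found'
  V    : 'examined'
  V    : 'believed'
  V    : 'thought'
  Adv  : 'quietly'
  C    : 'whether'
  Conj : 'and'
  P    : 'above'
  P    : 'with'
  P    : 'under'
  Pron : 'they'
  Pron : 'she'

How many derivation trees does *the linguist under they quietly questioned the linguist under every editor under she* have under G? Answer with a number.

Two of the 9 distinct bracketings:
[S [NP [NP [Det the] [N linguist]] [PP [P under] [NP [Pron they]]]] [VP [AdvP [Adv quietly]] [VP [V questioned] [NP [NP [Det the] [N linguist]] [PP [P under] [NP [NP [Det every] [N editor]] [PP [P under] [NP [Pron she]]]]]]]]]
[S [NP [NP [Det the] [N linguist]] [PP [P under] [NP [Pron they]]]] [VP [AdvP [Adv quietly]] [VP [V questioned] [NP [NP [NP [Det the] [N linguist]] [PP [P under] [NP [Det every] [N editor]]]] [PP [P under] [NP [Pron she]]]]]]]
The trees differ in how a recursive rule is bracketed over the same span.

9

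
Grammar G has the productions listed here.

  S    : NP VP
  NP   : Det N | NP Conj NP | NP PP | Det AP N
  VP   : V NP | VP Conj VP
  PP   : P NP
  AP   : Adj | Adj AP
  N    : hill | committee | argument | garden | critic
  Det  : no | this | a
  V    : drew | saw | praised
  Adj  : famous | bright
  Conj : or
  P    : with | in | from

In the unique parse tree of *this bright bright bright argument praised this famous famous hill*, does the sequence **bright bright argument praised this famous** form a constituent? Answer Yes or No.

[S [NP [Det this] [AP [Adj bright] [AP [Adj bright] [AP [Adj bright]]]] [N argument]] [VP [V praised] [NP [Det this] [AP [Adj famous] [AP [Adj famous]]] [N hill]]]]
The smallest constituent containing 'bright bright argument praised this famous' is the S spanning 'this bright bright bright argument praised this famous famous hill'; no single node in the tree dominates exactly the given words.

No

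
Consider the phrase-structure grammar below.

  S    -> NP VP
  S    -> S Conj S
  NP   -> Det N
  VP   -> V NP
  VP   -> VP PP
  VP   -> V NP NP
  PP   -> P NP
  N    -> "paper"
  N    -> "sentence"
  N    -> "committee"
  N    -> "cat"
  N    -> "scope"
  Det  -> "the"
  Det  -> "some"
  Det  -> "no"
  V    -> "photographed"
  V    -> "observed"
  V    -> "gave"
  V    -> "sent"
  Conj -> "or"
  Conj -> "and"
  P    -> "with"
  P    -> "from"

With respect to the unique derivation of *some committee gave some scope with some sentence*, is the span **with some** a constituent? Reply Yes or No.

No

[S [NP [Det some] [N committee]] [VP [VP [V gave] [NP [Det some] [N scope]]] [PP [P with] [NP [Det some] [N sentence]]]]]
The smallest constituent containing 'with some' is the PP spanning 'with some sentence'; no single node in the tree dominates exactly the given words.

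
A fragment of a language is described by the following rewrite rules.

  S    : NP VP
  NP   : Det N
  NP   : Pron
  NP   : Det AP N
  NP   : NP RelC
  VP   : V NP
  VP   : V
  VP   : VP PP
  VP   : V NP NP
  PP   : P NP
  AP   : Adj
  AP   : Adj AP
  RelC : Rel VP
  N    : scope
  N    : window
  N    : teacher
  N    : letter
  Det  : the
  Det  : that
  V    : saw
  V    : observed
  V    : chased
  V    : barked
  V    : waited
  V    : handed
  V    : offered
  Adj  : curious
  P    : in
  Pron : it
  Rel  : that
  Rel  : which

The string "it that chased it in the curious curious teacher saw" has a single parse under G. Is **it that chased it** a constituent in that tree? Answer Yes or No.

No

[S [NP [NP [Pron it]] [RelC [Rel that] [VP [VP [V chased] [NP [Pron it]]] [PP [P in] [NP [Det the] [AP [Adj curious] [AP [Adj curious]]] [N teacher]]]]]] [VP [V saw]]]
The smallest constituent containing 'it that chased it' is the NP spanning 'it that chased it in the curious curious teacher'; no single node in the tree dominates exactly the given words.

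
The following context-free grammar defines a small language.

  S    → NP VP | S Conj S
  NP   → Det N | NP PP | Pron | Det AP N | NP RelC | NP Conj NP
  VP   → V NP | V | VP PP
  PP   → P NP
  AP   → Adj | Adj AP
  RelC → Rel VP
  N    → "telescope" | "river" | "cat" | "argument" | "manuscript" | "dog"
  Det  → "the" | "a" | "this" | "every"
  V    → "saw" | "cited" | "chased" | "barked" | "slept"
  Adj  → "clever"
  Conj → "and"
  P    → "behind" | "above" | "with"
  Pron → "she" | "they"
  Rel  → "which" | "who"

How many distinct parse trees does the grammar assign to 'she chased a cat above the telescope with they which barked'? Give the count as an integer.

9

Two of the 9 distinct bracketings:
[S [NP [Pron she]] [VP [V chased] [NP [NP [Det a] [N cat]] [PP [P above] [NP [NP [Det the] [N telescope]] [PP [P with] [NP [NP [Pron they]] [RelC [Rel which] [VP [V barked]]]]]]]]]]
[S [NP [Pron she]] [VP [V chased] [NP [NP [Det a] [N cat]] [PP [P above] [NP [NP [NP [Det the] [N telescope]] [PP [P with] [NP [Pron they]]]] [RelC [Rel which] [VP [V barked]]]]]]]]
The trees differ in how a recursive rule is bracketed over the same span.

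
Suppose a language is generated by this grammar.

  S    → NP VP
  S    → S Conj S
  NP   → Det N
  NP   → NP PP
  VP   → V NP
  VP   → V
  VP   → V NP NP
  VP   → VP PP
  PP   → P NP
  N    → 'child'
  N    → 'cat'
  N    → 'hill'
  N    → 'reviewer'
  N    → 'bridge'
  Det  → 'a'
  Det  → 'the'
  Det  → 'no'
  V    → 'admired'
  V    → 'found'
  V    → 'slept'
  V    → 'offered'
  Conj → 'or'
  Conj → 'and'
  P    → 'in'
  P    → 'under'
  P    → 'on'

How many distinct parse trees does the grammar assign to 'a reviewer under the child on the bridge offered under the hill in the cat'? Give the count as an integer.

4

Two of the 4 distinct bracketings:
[S [NP [NP [Det a] [N reviewer]] [PP [P under] [NP [NP [Det the] [N child]] [PP [P on] [NP [Det the] [N bridge]]]]]] [VP [VP [V offered]] [PP [P under] [NP [NP [Det the] [N hill]] [PP [P in] [NP [Det the] [N cat]]]]]]]
[S [NP [NP [Det a] [N reviewer]] [PP [P under] [NP [NP [Det the] [N child]] [PP [P on] [NP [Det the] [N bridge]]]]]] [VP [VP [VP [V offered]] [PP [P under] [NP [Det the] [N hill]]]] [PP [P in] [NP [Det the] [N cat]]]]]
The trees differ in how a recursive rule is bracketed over the same span.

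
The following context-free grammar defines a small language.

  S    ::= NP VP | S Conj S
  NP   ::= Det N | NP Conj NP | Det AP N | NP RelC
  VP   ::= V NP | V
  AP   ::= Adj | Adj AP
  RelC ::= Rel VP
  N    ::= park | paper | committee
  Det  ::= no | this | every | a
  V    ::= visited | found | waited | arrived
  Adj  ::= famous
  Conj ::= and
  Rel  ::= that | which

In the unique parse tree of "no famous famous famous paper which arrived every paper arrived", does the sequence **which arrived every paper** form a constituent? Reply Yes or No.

[S [NP [NP [Det no] [AP [Adj famous] [AP [Adj famous] [AP [Adj famous]]]] [N paper]] [RelC [Rel which] [VP [V arrived] [NP [Det every] [N paper]]]]] [VP [V arrived]]]
The words 'which arrived every paper' are exhaustively dominated by a single RelC node (built by RelC → Rel VP), so they form a constituent.

Yes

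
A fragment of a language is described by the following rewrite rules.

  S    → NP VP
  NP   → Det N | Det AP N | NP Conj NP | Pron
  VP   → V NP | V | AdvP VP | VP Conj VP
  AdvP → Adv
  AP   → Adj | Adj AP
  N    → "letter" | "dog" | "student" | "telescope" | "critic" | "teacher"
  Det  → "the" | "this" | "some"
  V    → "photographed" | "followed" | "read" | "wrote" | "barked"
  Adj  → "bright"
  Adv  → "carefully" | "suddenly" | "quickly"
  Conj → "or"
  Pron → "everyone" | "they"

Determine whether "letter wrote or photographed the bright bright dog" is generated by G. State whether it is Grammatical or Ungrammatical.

Ungrammatical

For S → NP VP, no prefix of the string parses as an NP.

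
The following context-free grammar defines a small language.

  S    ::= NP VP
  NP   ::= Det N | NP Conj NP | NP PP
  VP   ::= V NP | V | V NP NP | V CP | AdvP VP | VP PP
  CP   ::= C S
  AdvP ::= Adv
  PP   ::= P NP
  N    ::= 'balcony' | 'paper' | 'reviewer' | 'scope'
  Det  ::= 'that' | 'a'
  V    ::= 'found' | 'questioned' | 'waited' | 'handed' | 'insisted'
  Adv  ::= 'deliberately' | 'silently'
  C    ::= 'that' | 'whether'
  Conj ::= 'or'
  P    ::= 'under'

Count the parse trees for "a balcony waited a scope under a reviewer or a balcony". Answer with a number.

3

Two of the 3 distinct bracketings:
[S [NP [Det a] [N balcony]] [VP [V waited] [NP [NP [NP [Det a] [N scope]] [PP [P under] [NP [Det a] [N reviewer]]]] [Conj or] [NP [Det a] [N balcony]]]]]
[S [NP [Det a] [N balcony]] [VP [V waited] [NP [NP [Det a] [N scope]] [PP [P under] [NP [NP [Det a] [N reviewer]] [Conj or] [NP [Det a] [N balcony]]]]]]]
The trees differ in how a recursive rule is bracketed over the same span.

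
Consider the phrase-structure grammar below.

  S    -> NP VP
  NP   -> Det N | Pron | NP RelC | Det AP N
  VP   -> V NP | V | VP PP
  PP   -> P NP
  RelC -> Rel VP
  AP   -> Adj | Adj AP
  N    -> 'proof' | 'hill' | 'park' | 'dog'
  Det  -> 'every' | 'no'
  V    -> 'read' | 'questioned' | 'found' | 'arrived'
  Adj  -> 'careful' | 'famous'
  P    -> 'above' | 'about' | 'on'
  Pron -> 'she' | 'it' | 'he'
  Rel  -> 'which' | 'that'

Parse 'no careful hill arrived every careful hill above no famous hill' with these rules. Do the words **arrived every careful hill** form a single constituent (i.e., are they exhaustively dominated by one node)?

Yes

[S [NP [Det no] [AP [Adj careful]] [N hill]] [VP [VP [V arrived] [NP [Det every] [AP [Adj careful]] [N hill]]] [PP [P above] [NP [Det no] [AP [Adj famous]] [N hill]]]]]
The words 'arrived every careful hill' are exhaustively dominated by a single VP node (built by VP → V NP), so they form a constituent.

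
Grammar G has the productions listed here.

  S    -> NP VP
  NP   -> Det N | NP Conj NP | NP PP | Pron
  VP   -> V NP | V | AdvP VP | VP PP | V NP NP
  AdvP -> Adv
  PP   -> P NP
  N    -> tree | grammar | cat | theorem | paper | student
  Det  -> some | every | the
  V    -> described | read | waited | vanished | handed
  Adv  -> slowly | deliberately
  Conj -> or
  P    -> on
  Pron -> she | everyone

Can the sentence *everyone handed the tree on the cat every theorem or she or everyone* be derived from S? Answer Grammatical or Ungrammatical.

S
  NP
    Pron: everyone
  VP
    V: handed
    NP
      NP
        Det: the
        N: tree
      PP
        P: on
        NP
          Det: the
          N: cat
    NP
      NP
        Det: every
        N: theorem
      Conj: or
      NP
        NP
          Pron: she
        Conj: or
        NP
          Pron: everyone
Each bracket corresponds to one application of a listed rule, so the string is derivable from S.

Grammatical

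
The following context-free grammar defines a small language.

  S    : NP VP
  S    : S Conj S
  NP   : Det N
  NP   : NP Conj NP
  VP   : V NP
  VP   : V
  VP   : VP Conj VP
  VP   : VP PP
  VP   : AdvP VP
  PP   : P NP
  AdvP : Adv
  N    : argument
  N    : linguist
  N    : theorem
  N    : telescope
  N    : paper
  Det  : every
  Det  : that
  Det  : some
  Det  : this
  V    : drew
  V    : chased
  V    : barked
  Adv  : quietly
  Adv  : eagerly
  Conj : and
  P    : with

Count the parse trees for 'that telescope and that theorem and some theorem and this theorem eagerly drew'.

5

Two of the 5 distinct bracketings:
[S [NP [NP [Det that] [N telescope]] [Conj and] [NP [NP [Det that] [N theorem]] [Conj and] [NP [NP [Det some] [N theorem]] [Conj and] [NP [Det this] [N theorem]]]]] [VP [AdvP [Adv eagerly]] [VP [V drew]]]]
[S [NP [NP [Det that] [N telescope]] [Conj and] [NP [NP [NP [Det that] [N theorem]] [Conj and] [NP [Det some] [N theorem]]] [Conj and] [NP [Det this] [N theorem]]]] [VP [AdvP [Adv eagerly]] [VP [V drew]]]]
The trees differ in how a recursive rule is bracketed over the same span.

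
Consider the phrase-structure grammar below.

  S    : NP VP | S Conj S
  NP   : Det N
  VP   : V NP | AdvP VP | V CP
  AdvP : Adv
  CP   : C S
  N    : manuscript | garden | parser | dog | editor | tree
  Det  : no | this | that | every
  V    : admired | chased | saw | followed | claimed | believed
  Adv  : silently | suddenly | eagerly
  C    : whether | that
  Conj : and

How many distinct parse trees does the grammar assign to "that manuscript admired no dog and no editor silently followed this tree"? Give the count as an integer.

1

[S [S [NP [Det that] [N manuscript]] [VP [V admired] [NP [Det no] [N dog]]]] [Conj and] [S [NP [Det no] [N editor]] [VP [AdvP [Adv silently]] [VP [V followed] [NP [Det this] [N tree]]]]]]
No rule offers an alternative attachment or grouping for any span, so this is the only derivation.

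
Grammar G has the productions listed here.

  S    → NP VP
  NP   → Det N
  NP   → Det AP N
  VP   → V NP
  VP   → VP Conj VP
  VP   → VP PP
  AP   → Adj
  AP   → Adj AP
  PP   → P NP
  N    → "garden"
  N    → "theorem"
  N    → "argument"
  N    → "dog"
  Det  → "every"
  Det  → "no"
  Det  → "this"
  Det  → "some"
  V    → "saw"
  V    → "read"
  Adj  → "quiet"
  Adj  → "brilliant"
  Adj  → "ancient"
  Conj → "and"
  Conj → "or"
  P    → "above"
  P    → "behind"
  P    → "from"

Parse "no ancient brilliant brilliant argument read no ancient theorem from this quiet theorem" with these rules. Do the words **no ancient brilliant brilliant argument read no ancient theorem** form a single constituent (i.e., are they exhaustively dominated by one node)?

No

[S [NP [Det no] [AP [Adj ancient] [AP [Adj brilliant] [AP [Adj brilliant]]]] [N argument]] [VP [VP [V read] [NP [Det no] [AP [Adj ancient]] [N theorem]]] [PP [P from] [NP [Det this] [AP [Adj quiet]] [N theorem]]]]]
The smallest constituent containing 'no ancient brilliant brilliant argument read no ancient theorem' is the S spanning 'no ancient brilliant brilliant argument read no ancient theorem from this quiet theorem'; no single node in the tree dominates exactly the given words.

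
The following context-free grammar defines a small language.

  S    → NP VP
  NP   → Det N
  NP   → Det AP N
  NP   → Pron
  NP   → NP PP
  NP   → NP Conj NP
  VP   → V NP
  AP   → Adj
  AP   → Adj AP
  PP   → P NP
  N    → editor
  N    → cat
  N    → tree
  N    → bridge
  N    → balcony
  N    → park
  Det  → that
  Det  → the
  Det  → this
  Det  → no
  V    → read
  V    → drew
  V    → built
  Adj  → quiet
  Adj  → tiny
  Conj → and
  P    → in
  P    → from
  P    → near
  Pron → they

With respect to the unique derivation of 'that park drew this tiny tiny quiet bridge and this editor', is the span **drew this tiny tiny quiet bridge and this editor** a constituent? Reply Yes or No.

[S [NP [Det that] [N park]] [VP [V drew] [NP [NP [Det this] [AP [Adj tiny] [AP [Adj tiny] [AP [Adj quiet]]]] [N bridge]] [Conj and] [NP [Det this] [N editor]]]]]
The words 'drew this tiny tiny quiet bridge and this editor' are exhaustively dominated by a single VP node (built by VP → V NP), so they form a constituent.

Yes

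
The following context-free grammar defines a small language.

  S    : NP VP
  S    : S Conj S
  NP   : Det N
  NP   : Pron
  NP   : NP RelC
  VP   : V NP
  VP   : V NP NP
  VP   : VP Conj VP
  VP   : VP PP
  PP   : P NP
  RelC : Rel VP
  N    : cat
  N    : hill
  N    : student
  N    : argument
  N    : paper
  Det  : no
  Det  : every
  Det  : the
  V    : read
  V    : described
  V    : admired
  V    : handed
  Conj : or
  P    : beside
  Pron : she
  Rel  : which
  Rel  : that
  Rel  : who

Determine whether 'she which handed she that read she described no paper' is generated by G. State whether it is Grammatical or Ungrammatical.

S
  NP
    NP
      Pron: she
    RelC
      Rel: which
      VP
        V: handed
        NP
          NP
            Pron: she
          RelC
            Rel: that
            VP
              V: read
              NP
                Pron: she
  VP
    V: described
    NP
      Det: no
      N: paper
The bracketing above is licensed at every node by one of the given productions, with S at the root.

Grammatical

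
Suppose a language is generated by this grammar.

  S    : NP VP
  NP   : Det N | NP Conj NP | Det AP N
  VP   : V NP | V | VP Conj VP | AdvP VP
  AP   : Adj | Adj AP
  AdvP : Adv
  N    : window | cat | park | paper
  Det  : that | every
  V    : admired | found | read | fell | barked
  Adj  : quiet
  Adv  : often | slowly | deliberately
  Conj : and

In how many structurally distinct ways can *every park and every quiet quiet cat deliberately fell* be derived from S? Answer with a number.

[S [NP [NP [Det every] [N park]] [Conj and] [NP [Det every] [AP [Adj quiet] [AP [Adj quiet]]] [N cat]]] [VP [AdvP [Adv deliberately]] [VP [V fell]]]]
No rule offers an alternative attachment or grouping for any span, so this is the only derivation.

1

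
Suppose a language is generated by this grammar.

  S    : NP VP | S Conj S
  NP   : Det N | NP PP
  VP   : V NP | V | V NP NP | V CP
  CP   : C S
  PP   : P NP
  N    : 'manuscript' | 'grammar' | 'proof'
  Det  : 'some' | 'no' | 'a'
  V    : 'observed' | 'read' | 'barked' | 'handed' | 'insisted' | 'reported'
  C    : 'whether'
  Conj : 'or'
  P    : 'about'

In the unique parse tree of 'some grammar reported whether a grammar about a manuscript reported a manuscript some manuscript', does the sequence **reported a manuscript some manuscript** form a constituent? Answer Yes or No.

Yes

[S [NP [Det some] [N grammar]] [VP [V reported] [CP [C whether] [S [NP [NP [Det a] [N grammar]] [PP [P about] [NP [Det a] [N manuscript]]]] [VP [V reported] [NP [Det a] [N manuscript]] [NP [Det some] [N manuscript]]]]]]]
The words 'reported a manuscript some manuscript' are exhaustively dominated by a single VP node (built by VP → V NP NP), so they form a constituent.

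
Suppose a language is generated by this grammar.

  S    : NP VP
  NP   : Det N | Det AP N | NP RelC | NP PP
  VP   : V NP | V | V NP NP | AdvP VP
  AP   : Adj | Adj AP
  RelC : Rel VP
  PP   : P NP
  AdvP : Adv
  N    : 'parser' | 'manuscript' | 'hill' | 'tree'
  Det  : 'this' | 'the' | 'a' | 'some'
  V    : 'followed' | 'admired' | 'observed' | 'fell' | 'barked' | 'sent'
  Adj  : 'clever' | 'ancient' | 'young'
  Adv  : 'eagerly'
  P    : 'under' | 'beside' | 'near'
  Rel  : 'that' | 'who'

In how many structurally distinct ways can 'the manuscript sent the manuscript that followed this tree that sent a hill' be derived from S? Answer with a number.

6

Two of the 6 distinct bracketings:
[S [NP [Det the] [N manuscript]] [VP [V sent] [NP [NP [Det the] [N manuscript]] [RelC [Rel that] [VP [V followed] [NP [NP [Det this] [N tree]] [RelC [Rel that] [VP [V sent] [NP [Det a] [N hill]]]]]]]]]]
[S [NP [Det the] [N manuscript]] [VP [V sent] [NP [NP [Det the] [N manuscript]] [RelC [Rel that] [VP [V followed] [NP [NP [Det this] [N tree]] [RelC [Rel that] [VP [V sent]]]] [NP [Det a] [N hill]]]]]]]
The difference turns on whether VP → V is used at the relevant span, versus an alternative expansion of VP.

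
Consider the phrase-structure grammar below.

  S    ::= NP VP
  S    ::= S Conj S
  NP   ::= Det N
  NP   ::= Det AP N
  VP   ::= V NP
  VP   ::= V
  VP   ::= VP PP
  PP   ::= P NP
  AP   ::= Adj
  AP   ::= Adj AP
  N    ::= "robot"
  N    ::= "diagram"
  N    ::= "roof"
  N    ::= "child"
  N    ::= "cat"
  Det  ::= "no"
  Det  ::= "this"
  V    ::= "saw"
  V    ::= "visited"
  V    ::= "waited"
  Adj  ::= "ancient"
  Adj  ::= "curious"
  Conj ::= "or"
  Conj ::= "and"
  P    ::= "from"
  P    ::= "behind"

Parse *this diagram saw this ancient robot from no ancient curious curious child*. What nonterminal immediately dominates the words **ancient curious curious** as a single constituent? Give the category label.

AP

S
  NP
    Det: this
    N: diagram
  VP
    VP
      V: saw
      NP
        Det: this
        AP
          Adj: ancient
        N: robot
    PP
      P: from
      NP
        Det: no
        AP
          Adj: ancient
          AP
            Adj: curious
            AP
              Adj: curious
        N: child
The span 'ancient curious curious' is the AP node built by AP → Adj AP.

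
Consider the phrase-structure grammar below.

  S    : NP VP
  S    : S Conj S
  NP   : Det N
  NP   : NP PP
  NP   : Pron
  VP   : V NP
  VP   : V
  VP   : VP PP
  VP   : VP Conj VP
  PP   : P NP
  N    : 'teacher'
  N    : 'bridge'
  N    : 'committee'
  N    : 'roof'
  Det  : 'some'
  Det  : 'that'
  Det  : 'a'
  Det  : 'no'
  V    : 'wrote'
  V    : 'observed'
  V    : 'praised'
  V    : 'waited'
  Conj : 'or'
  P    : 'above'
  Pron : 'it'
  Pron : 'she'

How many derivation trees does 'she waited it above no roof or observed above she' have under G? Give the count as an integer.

4

Two of the 4 distinct bracketings:
[S [NP [Pron she]] [VP [VP [VP [V waited] [NP [NP [Pron it]] [PP [P above] [NP [Det no] [N roof]]]]] [Conj or] [VP [V observed]]] [PP [P above] [NP [Pron she]]]]]
[S [NP [Pron she]] [VP [VP [VP [VP [V waited] [NP [Pron it]]] [PP [P above] [NP [Det no] [N roof]]]] [Conj or] [VP [V observed]]] [PP [P above] [NP [Pron she]]]]]
The difference turns on whether NP → NP PP is used at the relevant span, versus an alternative expansion of NP.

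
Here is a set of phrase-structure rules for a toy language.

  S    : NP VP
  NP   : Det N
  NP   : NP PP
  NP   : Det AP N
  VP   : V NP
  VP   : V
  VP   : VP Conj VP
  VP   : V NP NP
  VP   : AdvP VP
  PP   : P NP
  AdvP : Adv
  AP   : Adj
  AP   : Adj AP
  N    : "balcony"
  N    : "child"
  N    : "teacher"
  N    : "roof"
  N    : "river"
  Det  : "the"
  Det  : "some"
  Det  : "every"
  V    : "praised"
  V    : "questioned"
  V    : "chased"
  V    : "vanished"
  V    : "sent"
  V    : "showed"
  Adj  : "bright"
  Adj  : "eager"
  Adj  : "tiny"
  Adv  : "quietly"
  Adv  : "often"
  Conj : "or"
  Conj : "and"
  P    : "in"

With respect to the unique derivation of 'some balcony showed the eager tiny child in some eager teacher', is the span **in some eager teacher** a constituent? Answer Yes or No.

[S [NP [Det some] [N balcony]] [VP [V showed] [NP [NP [Det the] [AP [Adj eager] [AP [Adj tiny]]] [N child]] [PP [P in] [NP [Det some] [AP [Adj eager]] [N teacher]]]]]]
The words 'in some eager teacher' are exhaustively dominated by a single PP node (built by PP → P NP), so they form a constituent.

Yes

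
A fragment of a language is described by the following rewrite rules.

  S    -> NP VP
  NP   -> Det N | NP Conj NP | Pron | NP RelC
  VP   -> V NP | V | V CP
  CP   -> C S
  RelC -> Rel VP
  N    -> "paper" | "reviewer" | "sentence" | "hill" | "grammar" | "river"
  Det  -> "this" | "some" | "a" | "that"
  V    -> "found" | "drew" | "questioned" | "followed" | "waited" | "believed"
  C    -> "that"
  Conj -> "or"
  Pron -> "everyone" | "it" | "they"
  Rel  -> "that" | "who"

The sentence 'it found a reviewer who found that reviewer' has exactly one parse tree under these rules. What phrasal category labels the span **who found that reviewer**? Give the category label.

[S [NP [Pron it]] [VP [V found] [NP [NP [Det a] [N reviewer]] [RelC [Rel who] [VP [V found] [NP [Det that] [N reviewer]]]]]]]
The span 'who found that reviewer' is the RelC node built by RelC → Rel VP.

RelC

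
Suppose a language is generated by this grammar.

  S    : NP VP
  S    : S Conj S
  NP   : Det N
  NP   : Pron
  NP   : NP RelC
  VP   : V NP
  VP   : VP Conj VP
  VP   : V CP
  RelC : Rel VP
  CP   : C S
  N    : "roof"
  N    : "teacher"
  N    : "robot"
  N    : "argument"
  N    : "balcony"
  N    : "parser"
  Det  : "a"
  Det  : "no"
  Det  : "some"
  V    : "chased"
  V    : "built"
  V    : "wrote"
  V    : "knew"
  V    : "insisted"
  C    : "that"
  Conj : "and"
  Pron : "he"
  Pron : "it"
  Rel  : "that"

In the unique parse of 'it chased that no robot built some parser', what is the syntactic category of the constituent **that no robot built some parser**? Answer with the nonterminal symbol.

S
  NP
    Pron: it
  VP
    V: chased
    CP
      C: that
      S
        NP
          Det: no
          N: robot
        VP
          V: built
          NP
            Det: some
            N: parser
The span 'that no robot built some parser' is the CP node built by CP → C S.

CP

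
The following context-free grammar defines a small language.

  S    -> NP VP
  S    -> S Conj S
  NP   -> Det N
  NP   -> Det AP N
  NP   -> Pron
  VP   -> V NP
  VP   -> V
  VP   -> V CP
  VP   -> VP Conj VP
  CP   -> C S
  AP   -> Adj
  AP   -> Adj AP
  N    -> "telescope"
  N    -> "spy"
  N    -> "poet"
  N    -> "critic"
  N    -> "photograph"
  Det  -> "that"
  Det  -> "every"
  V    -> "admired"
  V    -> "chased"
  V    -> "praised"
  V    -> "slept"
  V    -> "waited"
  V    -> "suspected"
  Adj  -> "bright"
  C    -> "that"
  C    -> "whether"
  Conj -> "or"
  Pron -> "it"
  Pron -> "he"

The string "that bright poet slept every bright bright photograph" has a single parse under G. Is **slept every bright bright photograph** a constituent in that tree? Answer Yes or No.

Yes

[S [NP [Det that] [AP [Adj bright]] [N poet]] [VP [V slept] [NP [Det every] [AP [Adj bright] [AP [Adj bright]]] [N photograph]]]]
The words 'slept every bright bright photograph' are exhaustively dominated by a single VP node (built by VP → V NP), so they form a constituent.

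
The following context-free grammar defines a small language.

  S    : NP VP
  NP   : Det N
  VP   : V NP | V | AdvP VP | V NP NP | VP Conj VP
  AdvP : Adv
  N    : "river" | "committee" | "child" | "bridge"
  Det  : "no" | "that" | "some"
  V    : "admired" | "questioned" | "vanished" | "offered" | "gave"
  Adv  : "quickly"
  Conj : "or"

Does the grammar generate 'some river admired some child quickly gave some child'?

Ungrammatical

For S → NP VP, the only prefix that parses as NP is 'some river', but the remainder 'admired some child quickly gave some child' is not a VP under these rules.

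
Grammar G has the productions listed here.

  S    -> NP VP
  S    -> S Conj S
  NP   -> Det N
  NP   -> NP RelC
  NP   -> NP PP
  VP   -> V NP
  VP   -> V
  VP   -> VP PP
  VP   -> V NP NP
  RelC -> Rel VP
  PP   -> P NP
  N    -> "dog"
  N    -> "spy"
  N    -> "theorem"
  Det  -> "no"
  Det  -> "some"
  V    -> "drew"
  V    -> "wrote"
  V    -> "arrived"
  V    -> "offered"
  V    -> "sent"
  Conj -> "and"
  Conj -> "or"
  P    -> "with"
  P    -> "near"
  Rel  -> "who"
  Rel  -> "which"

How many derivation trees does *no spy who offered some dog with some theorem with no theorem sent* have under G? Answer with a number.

9

Two of the 9 distinct bracketings:
[S [NP [NP [Det no] [N spy]] [RelC [Rel who] [VP [V offered] [NP [NP [Det some] [N dog]] [PP [P with] [NP [NP [Det some] [N theorem]] [PP [P with] [NP [Det no] [N theorem]]]]]]]]] [VP [V sent]]]
[S [NP [NP [Det no] [N spy]] [RelC [Rel who] [VP [V offered] [NP [NP [NP [Det some] [N dog]] [PP [P with] [NP [Det some] [N theorem]]]] [PP [P with] [NP [Det no] [N theorem]]]]]]] [VP [V sent]]]
The trees differ in how a recursive rule is bracketed over the same span.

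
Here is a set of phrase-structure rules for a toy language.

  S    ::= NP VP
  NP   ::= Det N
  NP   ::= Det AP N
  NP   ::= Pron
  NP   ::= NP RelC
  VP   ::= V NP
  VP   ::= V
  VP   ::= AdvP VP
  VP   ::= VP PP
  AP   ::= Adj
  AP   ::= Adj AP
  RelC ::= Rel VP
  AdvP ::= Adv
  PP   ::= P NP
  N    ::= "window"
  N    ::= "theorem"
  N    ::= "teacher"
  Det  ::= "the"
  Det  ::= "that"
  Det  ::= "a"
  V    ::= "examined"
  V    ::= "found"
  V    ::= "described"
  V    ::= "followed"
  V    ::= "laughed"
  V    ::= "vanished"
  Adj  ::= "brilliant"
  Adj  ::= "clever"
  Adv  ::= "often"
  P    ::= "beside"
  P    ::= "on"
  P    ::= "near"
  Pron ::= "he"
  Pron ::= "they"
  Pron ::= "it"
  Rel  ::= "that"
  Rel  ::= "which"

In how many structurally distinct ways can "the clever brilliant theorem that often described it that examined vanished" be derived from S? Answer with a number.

The two bracketings:
[S [NP [NP [Det the] [AP [Adj clever] [AP [Adj brilliant]]] [N theorem]] [RelC [Rel that] [VP [AdvP [Adv often]] [VP [V described] [NP [NP [Pron it]] [RelC [Rel that] [VP [V examined]]]]]]]] [VP [V vanished]]]
[S [NP [NP [NP [Det the] [AP [Adj clever] [AP [Adj brilliant]]] [N theorem]] [RelC [Rel that] [VP [AdvP [Adv often]] [VP [V described] [NP [Pron it]]]]]] [RelC [Rel that] [VP [V examined]]]] [VP [V vanished]]]
The trees differ in how a recursive rule is bracketed over the same span.

2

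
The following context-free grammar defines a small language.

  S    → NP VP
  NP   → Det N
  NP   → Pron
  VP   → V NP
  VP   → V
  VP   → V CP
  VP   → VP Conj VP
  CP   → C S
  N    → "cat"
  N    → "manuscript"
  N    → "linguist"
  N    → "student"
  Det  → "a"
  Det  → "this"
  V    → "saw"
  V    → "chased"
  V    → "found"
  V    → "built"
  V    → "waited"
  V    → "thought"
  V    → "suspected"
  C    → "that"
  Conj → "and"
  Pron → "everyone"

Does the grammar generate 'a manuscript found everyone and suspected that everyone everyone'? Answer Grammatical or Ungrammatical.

A Pron word can never sit immediately before a Pron word in any string this grammar generates, so the substring 'everyone everyone' rules out a derivation.

Ungrammatical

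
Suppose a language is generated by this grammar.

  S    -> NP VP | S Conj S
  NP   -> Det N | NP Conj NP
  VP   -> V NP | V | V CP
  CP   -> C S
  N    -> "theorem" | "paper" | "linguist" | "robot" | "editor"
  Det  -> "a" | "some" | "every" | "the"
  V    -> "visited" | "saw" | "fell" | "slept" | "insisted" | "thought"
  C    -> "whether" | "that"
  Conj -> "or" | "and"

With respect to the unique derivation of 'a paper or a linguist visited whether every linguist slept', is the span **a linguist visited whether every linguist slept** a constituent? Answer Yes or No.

No

[S [NP [NP [Det a] [N paper]] [Conj or] [NP [Det a] [N linguist]]] [VP [V visited] [CP [C whether] [S [NP [Det every] [N linguist]] [VP [V slept]]]]]]
The smallest constituent containing 'a linguist visited whether every linguist slept' is the S spanning 'a paper or a linguist visited whether every linguist slept'; no single node in the tree dominates exactly the given words.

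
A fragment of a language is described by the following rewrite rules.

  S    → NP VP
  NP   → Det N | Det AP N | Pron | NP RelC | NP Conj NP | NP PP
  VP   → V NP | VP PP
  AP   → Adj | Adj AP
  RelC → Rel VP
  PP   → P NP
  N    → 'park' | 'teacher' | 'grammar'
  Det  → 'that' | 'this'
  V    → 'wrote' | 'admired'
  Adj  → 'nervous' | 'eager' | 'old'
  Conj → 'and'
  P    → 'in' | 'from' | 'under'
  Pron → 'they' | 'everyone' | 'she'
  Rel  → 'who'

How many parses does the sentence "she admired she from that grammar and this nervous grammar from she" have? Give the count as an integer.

10

Two of the 10 distinct bracketings:
[S [NP [Pron she]] [VP [V admired] [NP [NP [NP [Pron she]] [PP [P from] [NP [Det that] [N grammar]]]] [Conj and] [NP [NP [Det this] [AP [Adj nervous]] [N grammar]] [PP [P from] [NP [Pron she]]]]]]]
[S [NP [Pron she]] [VP [V admired] [NP [NP [Pron she]] [PP [P from] [NP [NP [Det that] [N grammar]] [Conj and] [NP [NP [Det this] [AP [Adj nervous]] [N grammar]] [PP [P from] [NP [Pron she]]]]]]]]]
The trees differ in how a recursive rule is bracketed over the same span.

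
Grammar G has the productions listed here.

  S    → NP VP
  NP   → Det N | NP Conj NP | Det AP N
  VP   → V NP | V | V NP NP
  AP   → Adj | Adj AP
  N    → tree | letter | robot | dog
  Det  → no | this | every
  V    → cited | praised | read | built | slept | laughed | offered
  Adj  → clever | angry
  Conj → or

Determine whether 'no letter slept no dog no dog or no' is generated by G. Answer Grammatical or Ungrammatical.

For S → NP VP, the only prefix that parses as NP is 'no letter', but the remainder 'slept no dog no dog or no' is not a VP under these rules.

Ungrammatical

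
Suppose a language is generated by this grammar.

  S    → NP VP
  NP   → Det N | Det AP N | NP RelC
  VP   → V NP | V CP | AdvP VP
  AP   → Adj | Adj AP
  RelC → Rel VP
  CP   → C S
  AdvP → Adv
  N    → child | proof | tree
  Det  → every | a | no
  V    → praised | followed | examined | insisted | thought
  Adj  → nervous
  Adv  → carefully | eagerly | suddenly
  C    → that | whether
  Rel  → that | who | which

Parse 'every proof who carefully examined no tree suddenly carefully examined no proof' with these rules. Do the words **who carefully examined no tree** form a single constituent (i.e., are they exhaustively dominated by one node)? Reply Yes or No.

[S [NP [NP [Det every] [N proof]] [RelC [Rel who] [VP [AdvP [Adv carefully]] [VP [V examined] [NP [Det no] [N tree]]]]]] [VP [AdvP [Adv suddenly]] [VP [AdvP [Adv carefully]] [VP [V examined] [NP [Det no] [N proof]]]]]]
The words 'who carefully examined no tree' are exhaustively dominated by a single RelC node (built by RelC → Rel VP), so they form a constituent.

Yes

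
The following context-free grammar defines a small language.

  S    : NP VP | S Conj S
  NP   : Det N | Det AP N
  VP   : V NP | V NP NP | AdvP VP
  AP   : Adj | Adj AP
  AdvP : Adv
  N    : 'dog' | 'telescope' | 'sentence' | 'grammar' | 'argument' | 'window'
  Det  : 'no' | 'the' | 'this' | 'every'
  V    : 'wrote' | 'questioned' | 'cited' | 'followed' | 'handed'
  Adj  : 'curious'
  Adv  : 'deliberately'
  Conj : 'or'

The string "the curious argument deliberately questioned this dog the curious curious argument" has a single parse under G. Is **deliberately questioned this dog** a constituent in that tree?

[S [NP [Det the] [AP [Adj curious]] [N argument]] [VP [AdvP [Adv deliberately]] [VP [V questioned] [NP [Det this] [N dog]] [NP [Det the] [AP [Adj curious] [AP [Adj curious]]] [N argument]]]]]
The smallest constituent containing 'deliberately questioned this dog' is the VP spanning 'deliberately questioned this dog the curious curious argument'; no single node in the tree dominates exactly the given words.

No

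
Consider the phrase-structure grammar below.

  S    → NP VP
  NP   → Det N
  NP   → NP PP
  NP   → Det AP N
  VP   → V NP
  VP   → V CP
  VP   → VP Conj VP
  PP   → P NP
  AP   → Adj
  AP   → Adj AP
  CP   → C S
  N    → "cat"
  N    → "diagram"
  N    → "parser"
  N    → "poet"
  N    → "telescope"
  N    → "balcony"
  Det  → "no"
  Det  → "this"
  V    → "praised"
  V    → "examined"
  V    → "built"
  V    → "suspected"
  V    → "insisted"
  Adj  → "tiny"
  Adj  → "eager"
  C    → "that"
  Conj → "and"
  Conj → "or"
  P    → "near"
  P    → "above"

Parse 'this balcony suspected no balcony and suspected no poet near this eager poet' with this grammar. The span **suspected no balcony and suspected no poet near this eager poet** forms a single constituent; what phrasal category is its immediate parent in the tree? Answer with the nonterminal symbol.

[S [NP [Det this] [N balcony]] [VP [VP [V suspected] [NP [Det no] [N balcony]]] [Conj and] [VP [V suspected] [NP [NP [Det no] [N poet]] [PP [P near] [NP [Det this] [AP [Adj eager]] [N poet]]]]]]]
The span 'suspected no balcony and suspected no poet near this eager poet' is the VP node built by VP → VP Conj VP.
Its mother is the S built by S → NP VP.

S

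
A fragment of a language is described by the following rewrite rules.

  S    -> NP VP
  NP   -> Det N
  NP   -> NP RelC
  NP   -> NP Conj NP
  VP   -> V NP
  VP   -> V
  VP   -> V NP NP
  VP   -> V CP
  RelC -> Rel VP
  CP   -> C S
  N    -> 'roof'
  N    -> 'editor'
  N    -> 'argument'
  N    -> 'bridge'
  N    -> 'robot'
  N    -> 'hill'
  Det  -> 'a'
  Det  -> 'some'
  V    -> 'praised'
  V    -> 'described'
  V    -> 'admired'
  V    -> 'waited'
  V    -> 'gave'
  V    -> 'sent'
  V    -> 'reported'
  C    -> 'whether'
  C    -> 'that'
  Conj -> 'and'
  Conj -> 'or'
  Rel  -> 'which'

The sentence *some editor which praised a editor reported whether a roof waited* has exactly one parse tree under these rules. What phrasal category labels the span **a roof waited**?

S

[S [NP [NP [Det some] [N editor]] [RelC [Rel which] [VP [V praised] [NP [Det a] [N editor]]]]] [VP [V reported] [CP [C whether] [S [NP [Det a] [N roof]] [VP [V waited]]]]]]
The span 'a roof waited' is the S node built by S → NP VP.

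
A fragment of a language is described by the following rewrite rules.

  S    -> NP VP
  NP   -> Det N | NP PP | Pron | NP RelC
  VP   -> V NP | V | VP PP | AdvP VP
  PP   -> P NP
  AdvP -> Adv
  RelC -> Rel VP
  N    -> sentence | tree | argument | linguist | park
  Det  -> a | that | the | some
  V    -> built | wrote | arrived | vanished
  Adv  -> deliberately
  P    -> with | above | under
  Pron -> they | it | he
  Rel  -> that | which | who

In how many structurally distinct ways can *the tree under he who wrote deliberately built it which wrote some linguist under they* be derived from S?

10

Two of the 10 distinct bracketings:
[S [NP [NP [Det the] [N tree]] [PP [P under] [NP [NP [Pron he]] [RelC [Rel who] [VP [V wrote]]]]]] [VP [VP [AdvP [Adv deliberately]] [VP [V built] [NP [NP [Pron it]] [RelC [Rel which] [VP [V wrote] [NP [Det some] [N linguist]]]]]]] [PP [P under] [NP [Pron they]]]]]
[S [NP [NP [Det the] [N tree]] [PP [P under] [NP [NP [Pron he]] [RelC [Rel who] [VP [V wrote]]]]]] [VP [AdvP [Adv deliberately]] [VP [V built] [NP [NP [NP [Pron it]] [RelC [Rel which] [VP [V wrote] [NP [Det some] [N linguist]]]]] [PP [P under] [NP [Pron they]]]]]]]
The difference turns on whether VP → VP PP is used at the relevant span, versus an alternative expansion of VP.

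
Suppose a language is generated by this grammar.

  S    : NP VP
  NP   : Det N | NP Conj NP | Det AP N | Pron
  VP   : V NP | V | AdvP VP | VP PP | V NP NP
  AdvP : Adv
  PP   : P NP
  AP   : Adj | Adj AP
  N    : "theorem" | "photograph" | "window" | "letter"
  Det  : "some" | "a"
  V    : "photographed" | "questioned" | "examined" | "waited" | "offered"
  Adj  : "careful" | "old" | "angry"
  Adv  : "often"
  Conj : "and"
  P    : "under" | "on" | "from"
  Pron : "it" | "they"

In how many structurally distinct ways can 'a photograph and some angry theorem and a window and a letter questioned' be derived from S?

Two of the 5 distinct bracketings:
[S [NP [NP [Det a] [N photograph]] [Conj and] [NP [NP [Det some] [AP [Adj angry]] [N theorem]] [Conj and] [NP [NP [Det a] [N window]] [Conj and] [NP [Det a] [N letter]]]]] [VP [V questioned]]]
[S [NP [NP [Det a] [N photograph]] [Conj and] [NP [NP [NP [Det some] [AP [Adj angry]] [N theorem]] [Conj and] [NP [Det a] [N window]]] [Conj and] [NP [Det a] [N letter]]]] [VP [V questioned]]]
The trees differ in how a recursive rule is bracketed over the same span.

5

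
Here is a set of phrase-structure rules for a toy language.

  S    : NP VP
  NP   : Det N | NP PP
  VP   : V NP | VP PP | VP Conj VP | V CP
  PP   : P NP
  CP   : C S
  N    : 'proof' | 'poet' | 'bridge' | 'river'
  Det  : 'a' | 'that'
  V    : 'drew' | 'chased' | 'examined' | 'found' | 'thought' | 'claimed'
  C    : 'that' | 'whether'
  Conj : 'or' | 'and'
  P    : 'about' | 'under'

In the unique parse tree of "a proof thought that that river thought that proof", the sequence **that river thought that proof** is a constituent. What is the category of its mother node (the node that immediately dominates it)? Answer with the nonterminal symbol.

CP

[S [NP [Det a] [N proof]] [VP [V thought] [CP [C that] [S [NP [Det that] [N river]] [VP [V thought] [NP [Det that] [N proof]]]]]]]
The span 'that river thought that proof' is the S node built by S → NP VP.
Its mother is the CP built by CP → C S.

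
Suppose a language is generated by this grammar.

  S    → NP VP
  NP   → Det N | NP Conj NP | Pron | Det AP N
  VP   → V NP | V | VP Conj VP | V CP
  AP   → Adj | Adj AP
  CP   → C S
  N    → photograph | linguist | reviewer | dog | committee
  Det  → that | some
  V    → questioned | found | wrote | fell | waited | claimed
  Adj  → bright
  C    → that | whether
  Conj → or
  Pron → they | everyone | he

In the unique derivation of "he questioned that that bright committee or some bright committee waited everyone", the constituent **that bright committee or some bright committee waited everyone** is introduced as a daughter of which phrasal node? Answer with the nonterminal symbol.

CP

S
  NP
    Pron: he
  VP
    V: questioned
    CP
      C: that
      S
        NP
          NP
            Det: that
            AP
              Adj: bright
            N: committee
          Conj: or
          NP
            Det: some
            AP
              Adj: bright
            N: committee
        VP
          V: waited
          NP
            Pron: everyone
The span 'that bright committee or some bright committee waited everyone' is the S node built by S → NP VP.
Its mother is the CP built by CP → C S.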